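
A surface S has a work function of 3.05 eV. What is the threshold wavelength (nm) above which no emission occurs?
406.51 nm

The threshold wavelength is when the photon energy equals the work function:
hc/λ₀ = φ

Solving for λ₀:
λ₀ = hc/φ = (6.626×10⁻³⁴ J·s)(3×10⁸ m/s) / (3.05 eV × 1.602×10⁻¹⁹ J/eV)
λ₀ = 406.51 nm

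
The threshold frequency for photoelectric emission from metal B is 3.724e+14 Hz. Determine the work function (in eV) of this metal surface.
1.54 eV

At the threshold frequency, photon energy equals work function:
φ = hf₀

Calculating:
φ = (6.626×10⁻³⁴ J·s)(3.724e+14 Hz)
φ = 1.54 eV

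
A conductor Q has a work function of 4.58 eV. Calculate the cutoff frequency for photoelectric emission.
1.1074e+15 Hz

The threshold frequency is when the photon energy equals the work function:
hf₀ = φ

Solving for f₀:
f₀ = φ/h = (4.58 eV × 1.602×10⁻¹⁹ J/eV) / (6.626×10⁻³⁴ J·s)
f₀ = 1.1074e+15 Hz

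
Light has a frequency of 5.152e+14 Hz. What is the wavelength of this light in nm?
581.90 nm

Using the wave equation: c = fλ

Solving for wavelength:
λ = c/f = (3×10⁸ m/s) / (5.152e+14 Hz)
λ = 581.90 nm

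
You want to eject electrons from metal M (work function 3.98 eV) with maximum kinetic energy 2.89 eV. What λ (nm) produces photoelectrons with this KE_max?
180.47 nm

From Einstein's equation: KE_max = hc/λ - φ

Rearranging for λ:
hc/λ = KE_max + φ
λ = hc/(KE_max + φ)

Required photon energy:
E_photon = KE_max + φ = 2.89 + 3.98 = 6.87 eV

Required wavelength:
λ = hc/E_photon = (6.626×10⁻³⁴)(3×10⁸) / (6.87 × 1.602×10⁻¹⁹)
λ = 180.47 nm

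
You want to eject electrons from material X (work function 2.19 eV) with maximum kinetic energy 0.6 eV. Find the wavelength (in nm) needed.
444.39 nm

From Einstein's equation: KE_max = hc/λ - φ

Rearranging for λ:
hc/λ = KE_max + φ
λ = hc/(KE_max + φ)

Required photon energy:
E_photon = KE_max + φ = 0.6 + 2.19 = 2.79 eV

Required wavelength:
λ = hc/E_photon = (6.626×10⁻³⁴)(3×10⁸) / (2.79 × 1.602×10⁻¹⁹)
λ = 444.39 nm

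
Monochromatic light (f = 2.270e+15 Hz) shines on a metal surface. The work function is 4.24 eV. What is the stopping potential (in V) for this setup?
5.1480 V

The stopping potential V_s satisfies: eV_s = KE_max

First, find KE_max using Einstein's equation:
E_photon = hf = (6.626×10⁻³⁴ J·s)(2.270e+15 Hz) = 9.3880 eV
KE_max = E_photon - φ = 9.3880 - 4.24 = 5.1480 eV

Since eV_s = KE_max:
V_s = KE_max/e = 5.1480 V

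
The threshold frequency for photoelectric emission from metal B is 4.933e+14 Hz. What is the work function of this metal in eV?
2.04 eV

At the threshold frequency, photon energy equals work function:
φ = hf₀

Calculating:
φ = (6.626×10⁻³⁴ J·s)(4.933e+14 Hz)
φ = 2.04 eV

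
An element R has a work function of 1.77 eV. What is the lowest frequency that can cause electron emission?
4.2798e+14 Hz

The threshold frequency is when the photon energy equals the work function:
hf₀ = φ

Solving for f₀:
f₀ = φ/h = (1.77 eV × 1.602×10⁻¹⁹ J/eV) / (6.626×10⁻³⁴ J·s)
f₀ = 4.2798e+14 Hz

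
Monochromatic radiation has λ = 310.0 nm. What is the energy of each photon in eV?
3.9995 eV

Using E = hf = hc/λ:

E = hc/λ = (6.626×10⁻³⁴ J·s)(3×10⁸ m/s) / (310.0×10⁻⁹ m)
E = 3.9995 eV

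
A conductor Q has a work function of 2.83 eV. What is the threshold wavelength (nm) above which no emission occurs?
438.11 nm

The threshold wavelength is when the photon energy equals the work function:
hc/λ₀ = φ

Solving for λ₀:
λ₀ = hc/φ = (6.626×10⁻³⁴ J·s)(3×10⁸ m/s) / (2.83 eV × 1.602×10⁻¹⁹ J/eV)
λ₀ = 438.11 nm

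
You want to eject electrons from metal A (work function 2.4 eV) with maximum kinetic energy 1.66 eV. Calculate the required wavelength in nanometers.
305.38 nm

From Einstein's equation: KE_max = hc/λ - φ

Rearranging for λ:
hc/λ = KE_max + φ
λ = hc/(KE_max + φ)

Required photon energy:
E_photon = KE_max + φ = 1.66 + 2.4 = 4.06 eV

Required wavelength:
λ = hc/E_photon = (6.626×10⁻³⁴)(3×10⁸) / (4.06 × 1.602×10⁻¹⁹)
λ = 305.38 nm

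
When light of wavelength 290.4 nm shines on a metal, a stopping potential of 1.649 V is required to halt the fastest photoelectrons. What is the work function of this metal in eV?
2.62 eV

The stopping potential gives the maximum kinetic energy: KE_max = eV_s = 1.649 eV

From Einstein's photoelectric equation: KE_max = hc/λ - φ
Rearranging: φ = hc/λ - KE_max

Calculate photon energy:
E_photon = hc/λ = (6.626×10⁻³⁴ J·s)(3×10⁸ m/s) / (290.4×10⁻⁹ m) = 4.2694 eV

Therefore:
φ = 4.2694 - 1.649 = 2.62 eV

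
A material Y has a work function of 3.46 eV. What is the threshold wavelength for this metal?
358.34 nm

The threshold wavelength is when the photon energy equals the work function:
hc/λ₀ = φ

Solving for λ₀:
λ₀ = hc/φ = (6.626×10⁻³⁴ J·s)(3×10⁸ m/s) / (3.46 eV × 1.602×10⁻¹⁹ J/eV)
λ₀ = 358.34 nm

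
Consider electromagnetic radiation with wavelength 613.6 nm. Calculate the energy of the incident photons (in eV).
2.0206 eV

Using E = hf = hc/λ:

E = hc/λ = (6.626×10⁻³⁴ J·s)(3×10⁸ m/s) / (613.6×10⁻⁹ m)
E = 2.0206 eV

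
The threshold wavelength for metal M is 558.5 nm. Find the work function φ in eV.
2.22 eV

At the threshold wavelength, photon energy equals work function:
φ = hc/λ₀

Calculating:
φ = (6.626×10⁻³⁴ J·s)(3×10⁸ m/s) / (558.5×10⁻⁹ m)
φ = 2.22 eV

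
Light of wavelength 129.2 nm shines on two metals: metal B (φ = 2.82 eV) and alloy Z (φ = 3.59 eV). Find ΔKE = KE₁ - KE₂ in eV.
0.7700 eV

Using KE_max = hc/λ - φ for each metal:

Photon energy: E = hc/λ = 9.5963 eV

For metal B (φ₁ = 2.82 eV):
KE₁ = E - φ₁ = 9.5963 - 2.82 = 6.7763 eV

For alloy Z (φ₂ = 3.59 eV):
KE₂ = E - φ₂ = 9.5963 - 3.59 = 6.0063 eV

Difference:
ΔKE = KE₁ - KE₂ = 6.7763 - 6.0063 = 0.7700 eV

Note: The difference equals the difference in work functions: 3.59 - 2.82 = 0.77 eV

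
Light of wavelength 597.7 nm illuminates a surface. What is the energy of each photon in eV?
2.0744 eV

Using E = hf = hc/λ:

E = hc/λ = (6.626×10⁻³⁴ J·s)(3×10⁸ m/s) / (597.7×10⁻⁹ m)
E = 2.0744 eV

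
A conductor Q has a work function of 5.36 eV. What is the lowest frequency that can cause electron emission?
1.2960e+15 Hz

The threshold frequency is when the photon energy equals the work function:
hf₀ = φ

Solving for f₀:
f₀ = φ/h = (5.36 eV × 1.602×10⁻¹⁹ J/eV) / (6.626×10⁻³⁴ J·s)
f₀ = 1.2960e+15 Hz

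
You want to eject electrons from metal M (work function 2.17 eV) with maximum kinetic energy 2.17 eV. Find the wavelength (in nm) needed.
285.68 nm

From Einstein's equation: KE_max = hc/λ - φ

Rearranging for λ:
hc/λ = KE_max + φ
λ = hc/(KE_max + φ)

Required photon energy:
E_photon = KE_max + φ = 2.17 + 2.17 = 4.34 eV

Required wavelength:
λ = hc/E_photon = (6.626×10⁻³⁴)(3×10⁸) / (4.34 × 1.602×10⁻¹⁹)
λ = 285.68 nm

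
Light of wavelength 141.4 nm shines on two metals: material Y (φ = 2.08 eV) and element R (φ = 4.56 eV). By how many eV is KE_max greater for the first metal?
2.4800 eV

Using KE_max = hc/λ - φ for each metal:

Photon energy: E = hc/λ = 8.7683 eV

For material Y (φ₁ = 2.08 eV):
KE₁ = E - φ₁ = 8.7683 - 2.08 = 6.6883 eV

For element R (φ₂ = 4.56 eV):
KE₂ = E - φ₂ = 8.7683 - 4.56 = 4.2083 eV

Difference:
ΔKE = KE₁ - KE₂ = 6.6883 - 4.2083 = 2.4800 eV

Note: The difference equals the difference in work functions: 4.56 - 2.08 = 2.48 eV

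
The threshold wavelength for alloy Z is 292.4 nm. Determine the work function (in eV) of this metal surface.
4.24 eV

At the threshold wavelength, photon energy equals work function:
φ = hc/λ₀

Calculating:
φ = (6.626×10⁻³⁴ J·s)(3×10⁸ m/s) / (292.4×10⁻⁹ m)
φ = 4.24 eV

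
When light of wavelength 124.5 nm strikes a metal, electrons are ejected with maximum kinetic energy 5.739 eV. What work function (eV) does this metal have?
4.22 eV

From Einstein's photoelectric equation: KE_max = hf - φ = hc/λ - φ

Rearranging for φ:
φ = hc/λ - KE_max

Calculate photon energy:
E_photon = hc/λ = 9.9586 eV

Therefore:
φ = 9.9586 - 5.739 = 4.22 eV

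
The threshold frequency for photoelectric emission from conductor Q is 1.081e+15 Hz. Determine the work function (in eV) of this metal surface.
4.47 eV

At the threshold frequency, photon energy equals work function:
φ = hf₀

Calculating:
φ = (6.626×10⁻³⁴ J·s)(1.081e+15 Hz)
φ = 4.47 eV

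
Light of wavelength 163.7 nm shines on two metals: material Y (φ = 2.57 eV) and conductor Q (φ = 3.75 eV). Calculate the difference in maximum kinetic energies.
1.1800 eV

Using KE_max = hc/λ - φ for each metal:

Photon energy: E = hc/λ = 7.5739 eV

For material Y (φ₁ = 2.57 eV):
KE₁ = E - φ₁ = 7.5739 - 2.57 = 5.0039 eV

For conductor Q (φ₂ = 3.75 eV):
KE₂ = E - φ₂ = 7.5739 - 3.75 = 3.8239 eV

Difference:
ΔKE = KE₁ - KE₂ = 5.0039 - 3.8239 = 1.1800 eV

Note: The difference equals the difference in work functions: 3.75 - 2.57 = 1.18 eV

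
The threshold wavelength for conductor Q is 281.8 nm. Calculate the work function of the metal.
4.40 eV

At the threshold wavelength, photon energy equals work function:
φ = hc/λ₀

Calculating:
φ = (6.626×10⁻³⁴ J·s)(3×10⁸ m/s) / (281.8×10⁻⁹ m)
φ = 4.40 eV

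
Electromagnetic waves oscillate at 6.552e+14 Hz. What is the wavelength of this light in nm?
457.56 nm

Using the wave equation: c = fλ

Solving for wavelength:
λ = c/f = (3×10⁸ m/s) / (6.552e+14 Hz)
λ = 457.56 nm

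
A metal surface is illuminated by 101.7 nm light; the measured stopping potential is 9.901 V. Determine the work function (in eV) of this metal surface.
2.29 eV

The stopping potential gives the maximum kinetic energy: KE_max = eV_s = 9.901 eV

From Einstein's photoelectric equation: KE_max = hc/λ - φ
Rearranging: φ = hc/λ - KE_max

Calculate photon energy:
E_photon = hc/λ = (6.626×10⁻³⁴ J·s)(3×10⁸ m/s) / (101.7×10⁻⁹ m) = 12.1912 eV

Therefore:
φ = 12.1912 - 9.901 = 2.29 eV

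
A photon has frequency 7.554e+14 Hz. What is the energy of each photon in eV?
3.1241 eV

Using E = hf:

E = hf = (6.626×10⁻³⁴ J·s)(7.554e+14 Hz)
E = 3.1241 eV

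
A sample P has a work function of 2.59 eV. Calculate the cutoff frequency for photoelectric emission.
6.2626e+14 Hz

The threshold frequency is when the photon energy equals the work function:
hf₀ = φ

Solving for f₀:
f₀ = φ/h = (2.59 eV × 1.602×10⁻¹⁹ J/eV) / (6.626×10⁻³⁴ J·s)
f₀ = 6.2626e+14 Hz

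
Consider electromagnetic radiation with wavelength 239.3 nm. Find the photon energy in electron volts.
5.1811 eV

Using E = hf = hc/λ:

E = hc/λ = (6.626×10⁻³⁴ J·s)(3×10⁸ m/s) / (239.3×10⁻⁹ m)
E = 5.1811 eV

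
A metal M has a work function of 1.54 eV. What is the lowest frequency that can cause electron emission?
3.7237e+14 Hz

The threshold frequency is when the photon energy equals the work function:
hf₀ = φ

Solving for f₀:
f₀ = φ/h = (1.54 eV × 1.602×10⁻¹⁹ J/eV) / (6.626×10⁻³⁴ J·s)
f₀ = 3.7237e+14 Hz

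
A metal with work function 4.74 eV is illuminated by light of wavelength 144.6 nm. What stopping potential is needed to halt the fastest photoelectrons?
3.8343 V

The stopping potential V_s satisfies: eV_s = KE_max

First, find KE_max using Einstein's equation:
E_photon = hc/λ = 8.5743 eV
KE_max = E_photon - φ = 8.5743 - 4.74 = 3.8343 eV

Since eV_s = KE_max:
V_s = KE_max/e = 3.8343 V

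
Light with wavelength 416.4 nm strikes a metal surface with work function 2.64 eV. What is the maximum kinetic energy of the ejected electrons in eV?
0.3375 eV

Using Einstein's photoelectric equation: KE_max = hf - φ = hc/λ - φ

First, calculate the photon energy:
E_photon = hc/λ = (6.626×10⁻³⁴ J·s)(3×10⁸ m/s) / (416.4×10⁻⁹ m)
E_photon = 2.9775 eV

Then, the maximum kinetic energy:
KE_max = E_photon - φ = 2.9775 eV - 2.64 eV = 0.3375 eV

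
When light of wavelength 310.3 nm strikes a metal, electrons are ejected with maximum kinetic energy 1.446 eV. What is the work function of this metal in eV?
2.55 eV

From Einstein's photoelectric equation: KE_max = hf - φ = hc/λ - φ

Rearranging for φ:
φ = hc/λ - KE_max

Calculate photon energy:
E_photon = hc/λ = 3.9956 eV

Therefore:
φ = 3.9956 - 1.446 = 2.55 eV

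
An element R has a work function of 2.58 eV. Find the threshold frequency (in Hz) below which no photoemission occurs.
6.2384e+14 Hz

The threshold frequency is when the photon energy equals the work function:
hf₀ = φ

Solving for f₀:
f₀ = φ/h = (2.58 eV × 1.602×10⁻¹⁹ J/eV) / (6.626×10⁻³⁴ J·s)
f₀ = 6.2384e+14 Hz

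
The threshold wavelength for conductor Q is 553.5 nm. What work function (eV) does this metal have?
2.24 eV

At the threshold wavelength, photon energy equals work function:
φ = hc/λ₀

Calculating:
φ = (6.626×10⁻³⁴ J·s)(3×10⁸ m/s) / (553.5×10⁻⁹ m)
φ = 2.24 eV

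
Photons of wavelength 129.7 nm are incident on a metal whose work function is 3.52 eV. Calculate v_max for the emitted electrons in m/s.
1.4575e+06 m/s

First, find the maximum kinetic energy:
E_photon = hc/λ = 9.5593 eV
KE_max = E_photon - φ = 9.5593 - 3.52 = 6.0393 eV

Convert to Joules: KE_max = 6.0393 × 1.602×10⁻¹⁹ J = 9.6760e-19 J

Then use KE = ½mv² to find velocity:
v = √(2·KE/m) = √(2 × 9.6760e-19 J / 9.109e-31 kg)
v = 1.4575e+06 m/s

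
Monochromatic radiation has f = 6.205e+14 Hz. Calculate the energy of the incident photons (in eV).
2.5662 eV

Using E = hf:

E = hf = (6.626×10⁻³⁴ J·s)(6.205e+14 Hz)
E = 2.5662 eV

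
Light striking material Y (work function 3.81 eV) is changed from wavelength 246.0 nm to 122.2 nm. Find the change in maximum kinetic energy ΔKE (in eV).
5.1060 eV

Using Einstein's equation: KE_max = hc/λ - φ

For λ₁ = 246.0 nm:
KE₁ = hc/λ₁ - φ = 5.0400 - 3.81 = 1.2300 eV

For λ₂ = 122.2 nm:
KE₂ = hc/λ₂ - φ = 10.1460 - 3.81 = 6.3360 eV

Change in KE:
ΔKE = KE₂ - KE₁ = 6.3360 - 1.2300 = 5.1060 eV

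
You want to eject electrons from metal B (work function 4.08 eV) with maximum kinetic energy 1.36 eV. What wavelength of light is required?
227.91 nm

From Einstein's equation: KE_max = hc/λ - φ

Rearranging for λ:
hc/λ = KE_max + φ
λ = hc/(KE_max + φ)

Required photon energy:
E_photon = KE_max + φ = 1.36 + 4.08 = 5.44 eV

Required wavelength:
λ = hc/E_photon = (6.626×10⁻³⁴)(3×10⁸) / (5.44 × 1.602×10⁻¹⁹)
λ = 227.91 nm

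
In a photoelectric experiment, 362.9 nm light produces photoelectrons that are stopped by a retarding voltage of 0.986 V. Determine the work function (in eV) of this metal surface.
2.43 eV

The stopping potential gives the maximum kinetic energy: KE_max = eV_s = 0.986 eV

From Einstein's photoelectric equation: KE_max = hc/λ - φ
Rearranging: φ = hc/λ - KE_max

Calculate photon energy:
E_photon = hc/λ = (6.626×10⁻³⁴ J·s)(3×10⁸ m/s) / (362.9×10⁻⁹ m) = 3.4165 eV

Therefore:
φ = 3.4165 - 0.986 = 2.43 eV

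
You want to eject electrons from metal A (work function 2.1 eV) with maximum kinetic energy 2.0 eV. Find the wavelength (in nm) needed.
302.40 nm

From Einstein's equation: KE_max = hc/λ - φ

Rearranging for λ:
hc/λ = KE_max + φ
λ = hc/(KE_max + φ)

Required photon energy:
E_photon = KE_max + φ = 2.0 + 2.1 = 4.10 eV

Required wavelength:
λ = hc/E_photon = (6.626×10⁻³⁴)(3×10⁸) / (4.10 × 1.602×10⁻¹⁹)
λ = 302.40 nm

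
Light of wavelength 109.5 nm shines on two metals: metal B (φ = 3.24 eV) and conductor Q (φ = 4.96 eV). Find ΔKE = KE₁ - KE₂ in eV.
1.7200 eV

Using KE_max = hc/λ - φ for each metal:

Photon energy: E = hc/λ = 11.3228 eV

For metal B (φ₁ = 3.24 eV):
KE₁ = E - φ₁ = 11.3228 - 3.24 = 8.0828 eV

For conductor Q (φ₂ = 4.96 eV):
KE₂ = E - φ₂ = 11.3228 - 4.96 = 6.3628 eV

Difference:
ΔKE = KE₁ - KE₂ = 8.0828 - 6.3628 = 1.7200 eV

Note: The difference equals the difference in work functions: 4.96 - 3.24 = 1.72 eV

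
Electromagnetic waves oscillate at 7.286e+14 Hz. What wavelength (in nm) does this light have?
411.46 nm

Using the wave equation: c = fλ

Solving for wavelength:
λ = c/f = (3×10⁸ m/s) / (7.286e+14 Hz)
λ = 411.46 nm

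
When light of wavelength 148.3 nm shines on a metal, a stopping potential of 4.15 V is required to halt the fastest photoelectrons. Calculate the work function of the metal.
4.21 eV

The stopping potential gives the maximum kinetic energy: KE_max = eV_s = 4.15 eV

From Einstein's photoelectric equation: KE_max = hc/λ - φ
Rearranging: φ = hc/λ - KE_max

Calculate photon energy:
E_photon = hc/λ = (6.626×10⁻³⁴ J·s)(3×10⁸ m/s) / (148.3×10⁻⁹ m) = 8.3604 eV

Therefore:
φ = 8.3604 - 4.15 = 4.21 eV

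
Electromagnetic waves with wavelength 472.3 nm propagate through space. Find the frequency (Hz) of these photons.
6.3475e+14 Hz

Using the wave equation: c = fλ

Solving for frequency:
f = c/λ = (3×10⁸ m/s) / (472.3×10⁻⁹ m)
f = 6.3475e+14 Hz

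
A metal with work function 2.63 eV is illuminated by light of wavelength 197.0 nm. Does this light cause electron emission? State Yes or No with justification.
Yes

For photoemission, the photon energy must exceed the work function.

Photon energy: E = hc/λ = 6.2936 eV
Work function: φ = 2.63 eV

Since E_photon (6.2936 eV) > φ (2.63 eV), photoemission WILL occur.
The threshold wavelength is λ₀ = hc/φ = 471.4 nm.
Since 197.0 nm < 471.4 nm, the light has sufficient energy.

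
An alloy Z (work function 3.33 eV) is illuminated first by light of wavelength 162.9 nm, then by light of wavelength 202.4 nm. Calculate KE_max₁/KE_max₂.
1.5313

Using Einstein's equation: KE_max = hc/λ - φ

For λ₁ = 162.9 nm:
E₁ = hc/λ₁ = 7.6111 eV
KE₁ = E₁ - φ = 7.6111 - 3.33 = 4.2811 eV

For λ₂ = 202.4 nm:
E₂ = hc/λ₂ = 6.1257 eV
KE₂ = E₂ - φ = 6.1257 - 3.33 = 2.7957 eV

Ratio: KE₁/KE₂ = 4.2811/2.7957 = 1.5313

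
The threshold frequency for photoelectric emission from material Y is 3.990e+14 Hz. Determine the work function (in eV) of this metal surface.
1.65 eV

At the threshold frequency, photon energy equals work function:
φ = hf₀

Calculating:
φ = (6.626×10⁻³⁴ J·s)(3.990e+14 Hz)
φ = 1.65 eV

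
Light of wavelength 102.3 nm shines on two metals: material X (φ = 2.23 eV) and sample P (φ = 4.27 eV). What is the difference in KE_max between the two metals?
2.0400 eV

Using KE_max = hc/λ - φ for each metal:

Photon energy: E = hc/λ = 12.1197 eV

For material X (φ₁ = 2.23 eV):
KE₁ = E - φ₁ = 12.1197 - 2.23 = 9.8897 eV

For sample P (φ₂ = 4.27 eV):
KE₂ = E - φ₂ = 12.1197 - 4.27 = 7.8497 eV

Difference:
ΔKE = KE₁ - KE₂ = 9.8897 - 7.8497 = 2.0400 eV

Note: The difference equals the difference in work functions: 4.27 - 2.23 = 2.04 eV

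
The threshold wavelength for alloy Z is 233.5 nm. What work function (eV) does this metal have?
5.31 eV

At the threshold wavelength, photon energy equals work function:
φ = hc/λ₀

Calculating:
φ = (6.626×10⁻³⁴ J·s)(3×10⁸ m/s) / (233.5×10⁻⁹ m)
φ = 5.31 eV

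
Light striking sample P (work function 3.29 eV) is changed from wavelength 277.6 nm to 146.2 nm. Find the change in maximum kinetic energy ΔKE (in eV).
4.0142 eV

Using Einstein's equation: KE_max = hc/λ - φ

For λ₁ = 277.6 nm:
KE₁ = hc/λ₁ - φ = 4.4663 - 3.29 = 1.1763 eV

For λ₂ = 146.2 nm:
KE₂ = hc/λ₂ - φ = 8.4805 - 3.29 = 5.1905 eV

Change in KE:
ΔKE = KE₂ - KE₁ = 5.1905 - 1.1763 = 4.0142 eV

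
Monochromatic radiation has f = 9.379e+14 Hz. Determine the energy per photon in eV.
3.8788 eV

Using E = hf:

E = hf = (6.626×10⁻³⁴ J·s)(9.379e+14 Hz)
E = 3.8788 eV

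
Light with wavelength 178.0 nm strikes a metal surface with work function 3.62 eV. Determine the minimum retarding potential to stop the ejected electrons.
3.3454 V

The stopping potential V_s satisfies: eV_s = KE_max

First, find KE_max using Einstein's equation:
E_photon = hc/λ = 6.9654 eV
KE_max = E_photon - φ = 6.9654 - 3.62 = 3.3454 eV

Since eV_s = KE_max:
V_s = KE_max/e = 3.3454 V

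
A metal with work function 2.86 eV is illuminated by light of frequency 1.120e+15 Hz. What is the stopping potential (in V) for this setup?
1.7719 V

The stopping potential V_s satisfies: eV_s = KE_max

First, find KE_max using Einstein's equation:
E_photon = hf = (6.626×10⁻³⁴ J·s)(1.120e+15 Hz) = 4.6319 eV
KE_max = E_photon - φ = 4.6319 - 2.86 = 1.7719 eV

Since eV_s = KE_max:
V_s = KE_max/e = 1.7719 V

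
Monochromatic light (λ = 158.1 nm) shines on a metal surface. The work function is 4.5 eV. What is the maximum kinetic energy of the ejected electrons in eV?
3.3421 eV

Using Einstein's photoelectric equation: KE_max = hf - φ = hc/λ - φ

First, calculate the photon energy:
E_photon = hc/λ = (6.626×10⁻³⁴ J·s)(3×10⁸ m/s) / (158.1×10⁻⁹ m)
E_photon = 7.8421 eV

Then, the maximum kinetic energy:
KE_max = E_photon - φ = 7.8421 eV - 4.5 eV = 3.3421 eV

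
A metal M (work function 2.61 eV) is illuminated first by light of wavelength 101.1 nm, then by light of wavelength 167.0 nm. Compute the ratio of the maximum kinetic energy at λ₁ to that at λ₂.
2.0052

Using Einstein's equation: KE_max = hc/λ - φ

For λ₁ = 101.1 nm:
E₁ = hc/λ₁ = 12.2635 eV
KE₁ = E₁ - φ = 12.2635 - 2.61 = 9.6535 eV

For λ₂ = 167.0 nm:
E₂ = hc/λ₂ = 7.4242 eV
KE₂ = E₂ - φ = 7.4242 - 2.61 = 4.8142 eV

Ratio: KE₁/KE₂ = 9.6535/4.8142 = 2.0052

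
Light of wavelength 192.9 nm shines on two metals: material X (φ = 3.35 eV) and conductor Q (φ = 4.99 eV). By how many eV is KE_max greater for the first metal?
1.6400 eV

Using KE_max = hc/λ - φ for each metal:

Photon energy: E = hc/λ = 6.4274 eV

For material X (φ₁ = 3.35 eV):
KE₁ = E - φ₁ = 6.4274 - 3.35 = 3.0774 eV

For conductor Q (φ₂ = 4.99 eV):
KE₂ = E - φ₂ = 6.4274 - 4.99 = 1.4374 eV

Difference:
ΔKE = KE₁ - KE₂ = 3.0774 - 1.4374 = 1.6400 eV

Note: The difference equals the difference in work functions: 4.99 - 3.35 = 1.64 eV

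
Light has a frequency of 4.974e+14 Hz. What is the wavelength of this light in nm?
602.72 nm

Using the wave equation: c = fλ

Solving for wavelength:
λ = c/f = (3×10⁸ m/s) / (4.974e+14 Hz)
λ = 602.72 nm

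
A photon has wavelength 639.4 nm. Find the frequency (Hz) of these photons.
4.6887e+14 Hz

Using the wave equation: c = fλ

Solving for frequency:
f = c/λ = (3×10⁸ m/s) / (639.4×10⁻⁹ m)
f = 4.6887e+14 Hz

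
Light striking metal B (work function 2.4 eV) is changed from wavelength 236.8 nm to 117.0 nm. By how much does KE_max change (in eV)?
5.3611 eV

Using Einstein's equation: KE_max = hc/λ - φ

For λ₁ = 236.8 nm:
KE₁ = hc/λ₁ - φ = 5.2358 - 2.4 = 2.8358 eV

For λ₂ = 117.0 nm:
KE₂ = hc/λ₂ - φ = 10.5969 - 2.4 = 8.1969 eV

Change in KE:
ΔKE = KE₂ - KE₁ = 8.1969 - 2.8358 = 5.3611 eV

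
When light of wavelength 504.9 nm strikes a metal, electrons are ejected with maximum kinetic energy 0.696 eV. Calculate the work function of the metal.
1.76 eV

From Einstein's photoelectric equation: KE_max = hf - φ = hc/λ - φ

Rearranging for φ:
φ = hc/λ - KE_max

Calculate photon energy:
E_photon = hc/λ = 2.4556 eV

Therefore:
φ = 2.4556 - 0.696 = 1.76 eV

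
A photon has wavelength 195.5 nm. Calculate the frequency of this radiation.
1.5335e+15 Hz

Using the wave equation: c = fλ

Solving for frequency:
f = c/λ = (3×10⁸ m/s) / (195.5×10⁻⁹ m)
f = 1.5335e+15 Hz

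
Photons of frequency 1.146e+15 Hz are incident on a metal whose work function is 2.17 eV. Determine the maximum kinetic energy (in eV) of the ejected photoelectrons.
2.5695 eV

Using Einstein's photoelectric equation: KE_max = hf - φ

First, calculate the photon energy:
E_photon = hf = (6.626×10⁻³⁴ J·s)(1.146e+15 Hz)
E_photon = 4.7395 eV

Then, the maximum kinetic energy:
KE_max = E_photon - φ = 4.7395 eV - 2.17 eV = 2.5695 eV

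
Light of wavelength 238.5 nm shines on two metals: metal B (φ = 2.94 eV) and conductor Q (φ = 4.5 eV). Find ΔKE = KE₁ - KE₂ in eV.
1.5600 eV

Using KE_max = hc/λ - φ for each metal:

Photon energy: E = hc/λ = 5.1985 eV

For metal B (φ₁ = 2.94 eV):
KE₁ = E - φ₁ = 5.1985 - 2.94 = 2.2585 eV

For conductor Q (φ₂ = 4.5 eV):
KE₂ = E - φ₂ = 5.1985 - 4.5 = 0.6985 eV

Difference:
ΔKE = KE₁ - KE₂ = 2.2585 - 0.6985 = 1.5600 eV

Note: The difference equals the difference in work functions: 4.5 - 2.94 = 1.56 eV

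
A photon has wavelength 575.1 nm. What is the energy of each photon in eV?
2.1559 eV

Using E = hf = hc/λ:

E = hc/λ = (6.626×10⁻³⁴ J·s)(3×10⁸ m/s) / (575.1×10⁻⁹ m)
E = 2.1559 eV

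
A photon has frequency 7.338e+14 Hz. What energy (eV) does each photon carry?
3.0348 eV

Using E = hf:

E = hf = (6.626×10⁻³⁴ J·s)(7.338e+14 Hz)
E = 3.0348 eV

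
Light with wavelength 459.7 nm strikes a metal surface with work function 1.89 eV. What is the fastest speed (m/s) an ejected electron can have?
5.3282e+05 m/s

First, find the maximum kinetic energy:
E_photon = hc/λ = 2.6971 eV
KE_max = E_photon - φ = 2.6971 - 1.89 = 0.8071 eV

Convert to Joules: KE_max = 0.8071 × 1.602×10⁻¹⁹ J = 1.2931e-19 J

Then use KE = ½mv² to find velocity:
v = √(2·KE/m) = √(2 × 1.2931e-19 J / 9.109e-31 kg)
v = 5.3282e+05 m/s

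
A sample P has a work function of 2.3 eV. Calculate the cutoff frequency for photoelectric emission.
5.5614e+14 Hz

The threshold frequency is when the photon energy equals the work function:
hf₀ = φ

Solving for f₀:
f₀ = φ/h = (2.3 eV × 1.602×10⁻¹⁹ J/eV) / (6.626×10⁻³⁴ J·s)
f₀ = 5.5614e+14 Hz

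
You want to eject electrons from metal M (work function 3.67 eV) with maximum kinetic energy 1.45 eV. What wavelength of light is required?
242.16 nm

From Einstein's equation: KE_max = hc/λ - φ

Rearranging for λ:
hc/λ = KE_max + φ
λ = hc/(KE_max + φ)

Required photon energy:
E_photon = KE_max + φ = 1.45 + 3.67 = 5.12 eV

Required wavelength:
λ = hc/E_photon = (6.626×10⁻³⁴)(3×10⁸) / (5.12 × 1.602×10⁻¹⁹)
λ = 242.16 nm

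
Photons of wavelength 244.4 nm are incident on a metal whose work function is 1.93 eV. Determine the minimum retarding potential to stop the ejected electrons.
3.1430 V

The stopping potential V_s satisfies: eV_s = KE_max

First, find KE_max using Einstein's equation:
E_photon = hc/λ = 5.0730 eV
KE_max = E_photon - φ = 5.0730 - 1.93 = 3.1430 eV

Since eV_s = KE_max:
V_s = KE_max/e = 3.1430 V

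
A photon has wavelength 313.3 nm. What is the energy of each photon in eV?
3.9574 eV

Using E = hf = hc/λ:

E = hc/λ = (6.626×10⁻³⁴ J·s)(3×10⁸ m/s) / (313.3×10⁻⁹ m)
E = 3.9574 eV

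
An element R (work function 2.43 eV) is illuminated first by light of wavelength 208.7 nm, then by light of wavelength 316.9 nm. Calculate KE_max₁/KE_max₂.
2.3683

Using Einstein's equation: KE_max = hc/λ - φ

For λ₁ = 208.7 nm:
E₁ = hc/λ₁ = 5.9408 eV
KE₁ = E₁ - φ = 5.9408 - 2.43 = 3.5108 eV

For λ₂ = 316.9 nm:
E₂ = hc/λ₂ = 3.9124 eV
KE₂ = E₂ - φ = 3.9124 - 2.43 = 1.4824 eV

Ratio: KE₁/KE₂ = 3.5108/1.4824 = 2.3683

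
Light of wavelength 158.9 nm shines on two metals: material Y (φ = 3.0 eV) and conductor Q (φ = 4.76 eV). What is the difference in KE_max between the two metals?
1.7600 eV

Using KE_max = hc/λ - φ for each metal:

Photon energy: E = hc/λ = 7.8027 eV

For material Y (φ₁ = 3.0 eV):
KE₁ = E - φ₁ = 7.8027 - 3.0 = 4.8027 eV

For conductor Q (φ₂ = 4.76 eV):
KE₂ = E - φ₂ = 7.8027 - 4.76 = 3.0427 eV

Difference:
ΔKE = KE₁ - KE₂ = 4.8027 - 3.0427 = 1.7600 eV

Note: The difference equals the difference in work functions: 4.76 - 3.0 = 1.76 eV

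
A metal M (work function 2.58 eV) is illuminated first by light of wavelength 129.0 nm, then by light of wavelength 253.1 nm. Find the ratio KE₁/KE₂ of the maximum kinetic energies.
3.0325

Using Einstein's equation: KE_max = hc/λ - φ

For λ₁ = 129.0 nm:
E₁ = hc/λ₁ = 9.6112 eV
KE₁ = E₁ - φ = 9.6112 - 2.58 = 7.0312 eV

For λ₂ = 253.1 nm:
E₂ = hc/λ₂ = 4.8986 eV
KE₂ = E₂ - φ = 4.8986 - 2.58 = 2.3186 eV

Ratio: KE₁/KE₂ = 7.0312/2.3186 = 3.0325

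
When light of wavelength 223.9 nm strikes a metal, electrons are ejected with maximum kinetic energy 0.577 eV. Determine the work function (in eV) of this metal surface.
4.96 eV

From Einstein's photoelectric equation: KE_max = hf - φ = hc/λ - φ

Rearranging for φ:
φ = hc/λ - KE_max

Calculate photon energy:
E_photon = hc/λ = 5.5375 eV

Therefore:
φ = 5.5375 - 0.577 = 4.96 eV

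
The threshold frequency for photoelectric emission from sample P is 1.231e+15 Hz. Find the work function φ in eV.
5.09 eV

At the threshold frequency, photon energy equals work function:
φ = hf₀

Calculating:
φ = (6.626×10⁻³⁴ J·s)(1.231e+15 Hz)
φ = 5.09 eV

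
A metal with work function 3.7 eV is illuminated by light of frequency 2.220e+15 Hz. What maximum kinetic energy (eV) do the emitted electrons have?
5.4812 eV

Using Einstein's photoelectric equation: KE_max = hf - φ

First, calculate the photon energy:
E_photon = hf = (6.626×10⁻³⁴ J·s)(2.220e+15 Hz)
E_photon = 9.1812 eV

Then, the maximum kinetic energy:
KE_max = E_photon - φ = 9.1812 eV - 3.7 eV = 5.4812 eV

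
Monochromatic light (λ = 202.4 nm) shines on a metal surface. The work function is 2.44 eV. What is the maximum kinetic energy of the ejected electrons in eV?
3.6857 eV

Using Einstein's photoelectric equation: KE_max = hf - φ = hc/λ - φ

First, calculate the photon energy:
E_photon = hc/λ = (6.626×10⁻³⁴ J·s)(3×10⁸ m/s) / (202.4×10⁻⁹ m)
E_photon = 6.1257 eV

Then, the maximum kinetic energy:
KE_max = E_photon - φ = 6.1257 eV - 2.44 eV = 3.6857 eV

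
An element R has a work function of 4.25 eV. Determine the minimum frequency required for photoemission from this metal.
1.0276e+15 Hz

The threshold frequency is when the photon energy equals the work function:
hf₀ = φ

Solving for f₀:
f₀ = φ/h = (4.25 eV × 1.602×10⁻¹⁹ J/eV) / (6.626×10⁻³⁴ J·s)
f₀ = 1.0276e+15 Hz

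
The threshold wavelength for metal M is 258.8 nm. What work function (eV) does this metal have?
4.79 eV

At the threshold wavelength, photon energy equals work function:
φ = hc/λ₀

Calculating:
φ = (6.626×10⁻³⁴ J·s)(3×10⁸ m/s) / (258.8×10⁻⁹ m)
φ = 4.79 eV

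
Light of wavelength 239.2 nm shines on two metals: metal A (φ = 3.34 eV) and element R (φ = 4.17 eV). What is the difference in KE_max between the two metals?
0.8300 eV

Using KE_max = hc/λ - φ for each metal:

Photon energy: E = hc/λ = 5.1833 eV

For metal A (φ₁ = 3.34 eV):
KE₁ = E - φ₁ = 5.1833 - 3.34 = 1.8433 eV

For element R (φ₂ = 4.17 eV):
KE₂ = E - φ₂ = 5.1833 - 4.17 = 1.0133 eV

Difference:
ΔKE = KE₁ - KE₂ = 1.8433 - 1.0133 = 0.8300 eV

Note: The difference equals the difference in work functions: 4.17 - 3.34 = 0.83 eV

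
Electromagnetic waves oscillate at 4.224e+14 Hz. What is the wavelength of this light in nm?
709.74 nm

Using the wave equation: c = fλ

Solving for wavelength:
λ = c/f = (3×10⁸ m/s) / (4.224e+14 Hz)
λ = 709.74 nm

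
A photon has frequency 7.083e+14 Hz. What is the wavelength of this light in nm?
423.26 nm

Using the wave equation: c = fλ

Solving for wavelength:
λ = c/f = (3×10⁸ m/s) / (7.083e+14 Hz)
λ = 423.26 nm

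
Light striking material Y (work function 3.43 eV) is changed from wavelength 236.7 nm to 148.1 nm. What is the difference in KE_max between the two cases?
3.1336 eV

Using Einstein's equation: KE_max = hc/λ - φ

For λ₁ = 236.7 nm:
KE₁ = hc/λ₁ - φ = 5.2380 - 3.43 = 1.8080 eV

For λ₂ = 148.1 nm:
KE₂ = hc/λ₂ - φ = 8.3717 - 3.43 = 4.9417 eV

Change in KE:
ΔKE = KE₂ - KE₁ = 4.9417 - 1.8080 = 3.1336 eV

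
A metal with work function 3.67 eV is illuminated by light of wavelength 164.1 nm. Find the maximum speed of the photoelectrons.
1.1691e+06 m/s

First, find the maximum kinetic energy:
E_photon = hc/λ = 7.5554 eV
KE_max = E_photon - φ = 7.5554 - 3.67 = 3.8854 eV

Convert to Joules: KE_max = 3.8854 × 1.602×10⁻¹⁹ J = 6.2251e-19 J

Then use KE = ½mv² to find velocity:
v = √(2·KE/m) = √(2 × 6.2251e-19 J / 9.109e-31 kg)
v = 1.1691e+06 m/s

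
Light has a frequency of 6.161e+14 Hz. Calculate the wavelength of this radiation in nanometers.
486.60 nm

Using the wave equation: c = fλ

Solving for wavelength:
λ = c/f = (3×10⁸ m/s) / (6.161e+14 Hz)
λ = 486.60 nm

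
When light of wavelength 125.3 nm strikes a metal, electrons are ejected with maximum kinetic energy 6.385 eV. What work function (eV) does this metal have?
3.51 eV

From Einstein's photoelectric equation: KE_max = hf - φ = hc/λ - φ

Rearranging for φ:
φ = hc/λ - KE_max

Calculate photon energy:
E_photon = hc/λ = 9.8950 eV

Therefore:
φ = 9.8950 - 6.385 = 3.51 eV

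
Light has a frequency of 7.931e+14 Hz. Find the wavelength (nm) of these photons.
378.00 nm

Using the wave equation: c = fλ

Solving for wavelength:
λ = c/f = (3×10⁸ m/s) / (7.931e+14 Hz)
λ = 378.00 nm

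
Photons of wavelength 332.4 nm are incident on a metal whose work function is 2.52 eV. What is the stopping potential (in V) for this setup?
1.2100 V

The stopping potential V_s satisfies: eV_s = KE_max

First, find KE_max using Einstein's equation:
E_photon = hc/λ = 3.7300 eV
KE_max = E_photon - φ = 3.7300 - 2.52 = 1.2100 eV

Since eV_s = KE_max:
V_s = KE_max/e = 1.2100 V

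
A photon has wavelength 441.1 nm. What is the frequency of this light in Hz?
6.7965e+14 Hz

Using the wave equation: c = fλ

Solving for frequency:
f = c/λ = (3×10⁸ m/s) / (441.1×10⁻⁹ m)
f = 6.7965e+14 Hz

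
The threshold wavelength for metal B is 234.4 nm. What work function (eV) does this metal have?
5.29 eV

At the threshold wavelength, photon energy equals work function:
φ = hc/λ₀

Calculating:
φ = (6.626×10⁻³⁴ J·s)(3×10⁸ m/s) / (234.4×10⁻⁹ m)
φ = 5.29 eV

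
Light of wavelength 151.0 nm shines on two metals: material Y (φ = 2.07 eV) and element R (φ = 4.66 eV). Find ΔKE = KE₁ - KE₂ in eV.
2.5900 eV

Using KE_max = hc/λ - φ for each metal:

Photon energy: E = hc/λ = 8.2109 eV

For material Y (φ₁ = 2.07 eV):
KE₁ = E - φ₁ = 8.2109 - 2.07 = 6.1409 eV

For element R (φ₂ = 4.66 eV):
KE₂ = E - φ₂ = 8.2109 - 4.66 = 3.5509 eV

Difference:
ΔKE = KE₁ - KE₂ = 6.1409 - 3.5509 = 2.5900 eV

Note: The difference equals the difference in work functions: 4.66 - 2.07 = 2.59 eV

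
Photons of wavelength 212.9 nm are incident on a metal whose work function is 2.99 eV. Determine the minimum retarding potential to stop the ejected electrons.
2.8336 V

The stopping potential V_s satisfies: eV_s = KE_max

First, find KE_max using Einstein's equation:
E_photon = hc/λ = 5.8236 eV
KE_max = E_photon - φ = 5.8236 - 2.99 = 2.8336 eV

Since eV_s = KE_max:
V_s = KE_max/e = 2.8336 V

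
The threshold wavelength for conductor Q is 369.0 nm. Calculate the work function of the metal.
3.36 eV

At the threshold wavelength, photon energy equals work function:
φ = hc/λ₀

Calculating:
φ = (6.626×10⁻³⁴ J·s)(3×10⁸ m/s) / (369.0×10⁻⁹ m)
φ = 3.36 eV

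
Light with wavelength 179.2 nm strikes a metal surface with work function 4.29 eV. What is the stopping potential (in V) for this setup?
2.6288 V

The stopping potential V_s satisfies: eV_s = KE_max

First, find KE_max using Einstein's equation:
E_photon = hc/λ = 6.9188 eV
KE_max = E_photon - φ = 6.9188 - 4.29 = 2.6288 eV

Since eV_s = KE_max:
V_s = KE_max/e = 2.6288 V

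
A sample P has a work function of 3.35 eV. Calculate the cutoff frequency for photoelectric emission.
8.1003e+14 Hz

The threshold frequency is when the photon energy equals the work function:
hf₀ = φ

Solving for f₀:
f₀ = φ/h = (3.35 eV × 1.602×10⁻¹⁹ J/eV) / (6.626×10⁻³⁴ J·s)
f₀ = 8.1003e+14 Hz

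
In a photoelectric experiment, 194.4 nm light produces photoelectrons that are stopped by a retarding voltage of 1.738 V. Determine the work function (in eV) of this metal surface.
4.64 eV

The stopping potential gives the maximum kinetic energy: KE_max = eV_s = 1.738 eV

From Einstein's photoelectric equation: KE_max = hc/λ - φ
Rearranging: φ = hc/λ - KE_max

Calculate photon energy:
E_photon = hc/λ = (6.626×10⁻³⁴ J·s)(3×10⁸ m/s) / (194.4×10⁻⁹ m) = 6.3778 eV

Therefore:
φ = 6.3778 - 1.738 = 4.64 eV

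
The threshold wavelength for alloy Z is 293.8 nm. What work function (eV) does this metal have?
4.22 eV

At the threshold wavelength, photon energy equals work function:
φ = hc/λ₀

Calculating:
φ = (6.626×10⁻³⁴ J·s)(3×10⁸ m/s) / (293.8×10⁻⁹ m)
φ = 4.22 eV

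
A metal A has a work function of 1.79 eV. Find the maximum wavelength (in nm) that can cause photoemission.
692.65 nm

The threshold wavelength is when the photon energy equals the work function:
hc/λ₀ = φ

Solving for λ₀:
λ₀ = hc/φ = (6.626×10⁻³⁴ J·s)(3×10⁸ m/s) / (1.79 eV × 1.602×10⁻¹⁹ J/eV)
λ₀ = 692.65 nm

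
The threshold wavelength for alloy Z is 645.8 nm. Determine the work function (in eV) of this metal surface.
1.92 eV

At the threshold wavelength, photon energy equals work function:
φ = hc/λ₀

Calculating:
φ = (6.626×10⁻³⁴ J·s)(3×10⁸ m/s) / (645.8×10⁻⁹ m)
φ = 1.92 eV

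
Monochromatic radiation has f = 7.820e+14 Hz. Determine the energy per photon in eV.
3.2341 eV

Using E = hf:

E = hf = (6.626×10⁻³⁴ J·s)(7.820e+14 Hz)
E = 3.2341 eV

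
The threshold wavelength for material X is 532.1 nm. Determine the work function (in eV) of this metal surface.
2.33 eV

At the threshold wavelength, photon energy equals work function:
φ = hc/λ₀

Calculating:
φ = (6.626×10⁻³⁴ J·s)(3×10⁸ m/s) / (532.1×10⁻⁹ m)
φ = 2.33 eV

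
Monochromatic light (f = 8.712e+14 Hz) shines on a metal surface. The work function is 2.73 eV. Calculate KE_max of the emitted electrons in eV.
0.8730 eV

Using Einstein's photoelectric equation: KE_max = hf - φ

First, calculate the photon energy:
E_photon = hf = (6.626×10⁻³⁴ J·s)(8.712e+14 Hz)
E_photon = 3.6030 eV

Then, the maximum kinetic energy:
KE_max = E_photon - φ = 3.6030 eV - 2.73 eV = 0.8730 eV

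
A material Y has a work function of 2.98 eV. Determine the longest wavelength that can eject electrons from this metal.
416.05 nm

The threshold wavelength is when the photon energy equals the work function:
hc/λ₀ = φ

Solving for λ₀:
λ₀ = hc/φ = (6.626×10⁻³⁴ J·s)(3×10⁸ m/s) / (2.98 eV × 1.602×10⁻¹⁹ J/eV)
λ₀ = 416.05 nm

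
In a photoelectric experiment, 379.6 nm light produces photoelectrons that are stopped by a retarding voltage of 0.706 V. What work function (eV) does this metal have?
2.56 eV

The stopping potential gives the maximum kinetic energy: KE_max = eV_s = 0.706 eV

From Einstein's photoelectric equation: KE_max = hc/λ - φ
Rearranging: φ = hc/λ - KE_max

Calculate photon energy:
E_photon = hc/λ = (6.626×10⁻³⁴ J·s)(3×10⁸ m/s) / (379.6×10⁻⁹ m) = 3.2662 eV

Therefore:
φ = 3.2662 - 0.706 = 2.56 eV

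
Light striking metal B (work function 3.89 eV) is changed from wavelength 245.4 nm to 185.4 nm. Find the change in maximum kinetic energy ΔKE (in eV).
1.6351 eV

Using Einstein's equation: KE_max = hc/λ - φ

For λ₁ = 245.4 nm:
KE₁ = hc/λ₁ - φ = 5.0523 - 3.89 = 1.1623 eV

For λ₂ = 185.4 nm:
KE₂ = hc/λ₂ - φ = 6.6874 - 3.89 = 2.7974 eV

Change in KE:
ΔKE = KE₂ - KE₁ = 2.7974 - 1.1623 = 1.6351 eV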